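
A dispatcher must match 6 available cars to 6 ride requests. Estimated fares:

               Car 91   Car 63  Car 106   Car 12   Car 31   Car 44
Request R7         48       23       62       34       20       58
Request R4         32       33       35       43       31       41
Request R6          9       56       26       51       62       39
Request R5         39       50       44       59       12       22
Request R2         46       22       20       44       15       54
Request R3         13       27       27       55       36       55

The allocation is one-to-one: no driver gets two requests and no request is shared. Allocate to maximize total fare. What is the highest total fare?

This is the linear assignment problem.
Optimal: Car 91→Request R2 ($46), Car 63→Request R5 ($50), Car 106→Request R7 ($62), Car 12→Request R4 ($43), Car 31→Request R6 ($62), Car 44→Request R3 ($55) — total 46+50+62+43+62+55 = $318.
Column-greedy (each request in turn goes to its best remaining driver) gives $284, worse by 34.
Checked against all permutations: $318 is optimal.

Maximum total: $318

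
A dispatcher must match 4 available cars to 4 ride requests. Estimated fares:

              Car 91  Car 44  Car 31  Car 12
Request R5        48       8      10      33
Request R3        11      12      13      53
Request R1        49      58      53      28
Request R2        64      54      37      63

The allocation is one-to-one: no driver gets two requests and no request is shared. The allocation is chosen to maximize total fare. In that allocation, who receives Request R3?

Car 12 receives Request R3.

Optimal: Car 91→Request R5 ($48), Car 44→Request R2 ($54), Car 31→Request R1 ($53), Car 12→Request R3 ($53) — total 48+54+53+53 = $208.
Row-greedy (each driver in turn takes its best remaining request) gives $168, worse by 40.
Checked against all permutations: $208 is optimal.
Car 12's own top request is Request R2 ($63), but forcing Car 12→Request R2 and reassigning the rest optimally gives only $182 — worse by 26.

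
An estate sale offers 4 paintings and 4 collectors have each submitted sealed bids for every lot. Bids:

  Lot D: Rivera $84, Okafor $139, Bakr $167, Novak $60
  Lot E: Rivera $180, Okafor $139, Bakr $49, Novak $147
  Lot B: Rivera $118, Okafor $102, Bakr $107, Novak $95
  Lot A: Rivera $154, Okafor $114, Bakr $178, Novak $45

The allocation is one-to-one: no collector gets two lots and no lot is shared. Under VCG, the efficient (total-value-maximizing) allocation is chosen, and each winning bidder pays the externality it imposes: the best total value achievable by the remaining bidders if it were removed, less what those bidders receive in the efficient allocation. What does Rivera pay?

Efficient allocation: Rivera→Lot E ($180), Okafor→Lot D ($139), Bakr→Lot A ($178), Novak→Lot B ($95); total welfare W = $592.
Rivera receives Lot E at value $180, so the others get W − 180 = $412.
Without Rivera: best allocation of the remaining 3 bidders over all 4 lots is Okafor→Lot D ($139), Bakr→Lot A ($178), Novak→Lot E ($147), total $464.
VCG payment = (others' best without Rivera) − (others' welfare with Rivera) = 464 − 412 = $52.

Rivera pays $52.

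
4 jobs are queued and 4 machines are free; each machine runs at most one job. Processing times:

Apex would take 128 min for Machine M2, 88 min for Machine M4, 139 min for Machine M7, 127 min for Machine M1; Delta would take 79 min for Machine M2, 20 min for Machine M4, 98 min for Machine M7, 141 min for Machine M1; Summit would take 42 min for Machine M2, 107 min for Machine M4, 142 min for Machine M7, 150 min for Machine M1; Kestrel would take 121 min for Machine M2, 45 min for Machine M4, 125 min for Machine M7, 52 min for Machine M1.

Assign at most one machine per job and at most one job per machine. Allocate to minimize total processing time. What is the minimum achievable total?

Minimum total: 253 min

Optimal: Apex→Machine M7 (139 min), Delta→Machine M4 (20 min), Summit→Machine M2 (42 min), Kestrel→Machine M1 (52 min) — total 139+20+42+52 = 253 min.
Column-greedy (each machine in turn goes to its cheapest remaining job) gives 314 min, worse by 61.
Every other assignment is strictly worse.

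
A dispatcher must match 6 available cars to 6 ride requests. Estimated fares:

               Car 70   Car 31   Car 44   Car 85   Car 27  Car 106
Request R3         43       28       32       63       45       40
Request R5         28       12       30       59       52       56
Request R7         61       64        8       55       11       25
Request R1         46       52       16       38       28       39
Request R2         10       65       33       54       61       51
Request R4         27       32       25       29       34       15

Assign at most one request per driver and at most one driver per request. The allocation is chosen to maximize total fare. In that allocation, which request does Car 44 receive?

Optimal: Car 70→Request R7 ($61), Car 31→Request R1 ($52), Car 44→Request R4 ($25), Car 85→Request R3 ($63), Car 27→Request R2 ($61), Car 106→Request R5 ($56) — total 61+52+25+63+61+56 = $318.
Max-entry greedy (repeatedly take the single best remaining cell) gives $295, worse by 23.
Next-best assignment: Car 70→Request R1, Car 31→Request R7, Car 44→Request R4, Car 85→Request R3, Car 27→Request R2, Car 106→Request R5 = $315.
Swapping Car 44↔Car 31 (Car 44→Request R1 $16, Car 31→Request R4 $32) loses 29.
Car 44's own top request is Request R2 ($33), but forcing Car 44→Request R2 and reassigning the rest optimally gives only $299 — worse by 19.

Car 44 receives Request R4.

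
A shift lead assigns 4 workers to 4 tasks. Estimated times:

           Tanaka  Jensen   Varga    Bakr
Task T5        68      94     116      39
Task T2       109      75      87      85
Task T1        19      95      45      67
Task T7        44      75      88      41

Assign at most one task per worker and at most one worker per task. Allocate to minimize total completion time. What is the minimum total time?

This is a one-to-one assignment (minimum-cost bipartite matching).
Optimal: Tanaka→Task T7 (44 min), Jensen→Task T2 (75 min), Varga→Task T1 (45 min), Bakr→Task T5 (39 min) — total 44+75+45+39 = 203 min.
Column-greedy (each task in turn goes to its cheapest remaining worker) gives 221 min, worse by 18.
Checked against all permutations: 203 min is optimal.

Minimum total: 203 min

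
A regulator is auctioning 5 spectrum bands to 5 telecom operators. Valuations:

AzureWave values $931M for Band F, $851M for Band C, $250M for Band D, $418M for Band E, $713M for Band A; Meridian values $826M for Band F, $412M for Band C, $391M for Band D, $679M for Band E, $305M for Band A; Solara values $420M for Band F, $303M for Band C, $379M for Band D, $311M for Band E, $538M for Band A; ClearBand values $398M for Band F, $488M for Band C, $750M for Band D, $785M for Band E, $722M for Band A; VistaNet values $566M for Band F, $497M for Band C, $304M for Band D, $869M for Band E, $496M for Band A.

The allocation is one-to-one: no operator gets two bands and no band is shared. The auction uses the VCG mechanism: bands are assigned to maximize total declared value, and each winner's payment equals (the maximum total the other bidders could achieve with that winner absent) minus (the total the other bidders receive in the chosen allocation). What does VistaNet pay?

VistaNet pays $35M.

Efficient allocation: AzureWave→Band C ($851M), Meridian→Band F ($826M), Solara→Band A ($538M), ClearBand→Band D ($750M), VistaNet→Band E ($869M); total welfare W = $3834M.
VistaNet receives Band E at value $869M, so the others get W − 869 = $2965M.
Without VistaNet: best allocation of the remaining 4 bidders over all 5 bands is AzureWave→Band C ($851M), Meridian→Band F ($826M), Solara→Band A ($538M), ClearBand→Band E ($785M), total $3000M.
VCG payment = (others' best without VistaNet) − (others' welfare with VistaNet) = 3000 − 2965 = $35M.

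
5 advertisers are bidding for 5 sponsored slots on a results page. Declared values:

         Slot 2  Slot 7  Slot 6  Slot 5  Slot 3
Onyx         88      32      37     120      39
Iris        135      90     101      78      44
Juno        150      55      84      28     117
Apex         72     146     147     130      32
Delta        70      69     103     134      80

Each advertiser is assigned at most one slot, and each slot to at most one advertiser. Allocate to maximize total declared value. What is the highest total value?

Maximum total: $621

Optimal: Onyx→Slot 5 ($120), Iris→Slot 2 ($135), Juno→Slot 3 ($117), Apex→Slot 7 ($146), Delta→Slot 6 ($103) — total 120+135+117+146+103 = $621.
Max-entry greedy (repeatedly take the single best remaining cell) gives $560, worse by 61.
Swapping Delta↔Juno (Delta→Slot 3 $80, Juno→Slot 6 $84) loses 56.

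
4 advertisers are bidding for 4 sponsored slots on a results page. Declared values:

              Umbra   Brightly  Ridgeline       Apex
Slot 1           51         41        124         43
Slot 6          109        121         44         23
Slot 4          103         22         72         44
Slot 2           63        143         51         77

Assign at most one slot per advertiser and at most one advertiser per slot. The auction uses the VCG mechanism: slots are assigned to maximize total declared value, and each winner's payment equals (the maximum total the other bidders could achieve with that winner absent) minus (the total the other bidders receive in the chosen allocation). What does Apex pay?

Efficient allocation: Umbra→Slot 4 ($103), Brightly→Slot 6 ($121), Ridgeline→Slot 1 ($124), Apex→Slot 2 ($77); total welfare W = $425.
Apex receives Slot 2 at value $77, so the others get W − 77 = $348.
Without Apex: best allocation of the remaining 3 bidders over all 4 slots is Umbra→Slot 6 ($109), Brightly→Slot 2 ($143), Ridgeline→Slot 1 ($124), total $376.
VCG payment = (others' best without Apex) − (others' welfare with Apex) = 376 − 348 = $28.

Apex pays $28.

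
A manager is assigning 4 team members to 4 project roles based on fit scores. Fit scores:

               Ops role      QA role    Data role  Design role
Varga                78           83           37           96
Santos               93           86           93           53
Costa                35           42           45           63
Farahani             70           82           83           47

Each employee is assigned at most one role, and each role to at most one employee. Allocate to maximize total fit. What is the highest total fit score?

Maximum total: 322 pts

Optimal: Varga→QA role (83 pts), Santos→Ops role (93 pts), Costa→Design role (63 pts), Farahani→Data role (83 pts) — total 83+93+63+83 = 322 pts.
Row-greedy (each employee in turn takes its best remaining role) gives 316 pts, worse by 6.
Every other assignment is strictly worse.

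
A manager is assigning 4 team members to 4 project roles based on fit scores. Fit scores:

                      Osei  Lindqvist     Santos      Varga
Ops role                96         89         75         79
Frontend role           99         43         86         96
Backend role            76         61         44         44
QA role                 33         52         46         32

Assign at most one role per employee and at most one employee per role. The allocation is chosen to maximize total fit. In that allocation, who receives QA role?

Santos receives QA role.

This is the linear assignment problem.
Optimal: Osei→Backend role (76 pts), Lindqvist→Ops role (89 pts), Santos→QA role (46 pts), Varga→Frontend role (96 pts) — total 76+89+46+96 = 307 pts.
Row-greedy (each employee in turn takes its best remaining role) gives 278 pts, worse by 29.
Next-best assignment: Osei→Ops role, Lindqvist→Backend role, Santos→QA role, Varga→Frontend role = 299 pts.
Checked against all permutations: 307 pts is optimal.
Santos's own top role is Frontend role (86 pts), but forcing Santos→Frontend role and reassigning the rest optimally gives only 293 pts — worse by 14.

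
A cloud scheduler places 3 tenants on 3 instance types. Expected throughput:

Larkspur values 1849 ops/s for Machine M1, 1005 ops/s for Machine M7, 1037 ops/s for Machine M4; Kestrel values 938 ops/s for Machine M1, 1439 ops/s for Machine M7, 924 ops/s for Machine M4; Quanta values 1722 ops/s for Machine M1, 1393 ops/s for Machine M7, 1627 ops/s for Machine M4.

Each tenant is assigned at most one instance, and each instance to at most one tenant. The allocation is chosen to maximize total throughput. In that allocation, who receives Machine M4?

Optimal: Larkspur→Machine M1 (1849 ops/s), Kestrel→Machine M7 (1439 ops/s), Quanta→Machine M4 (1627 ops/s) — total 1849+1439+1627 = 4915 ops/s.
Next-best assignment: Larkspur→Machine M4, Kestrel→Machine M7, Quanta→Machine M1 = 4198 ops/s.
Swapping Quanta↔Kestrel (Quanta→Machine M7 1393 ops/s, Kestrel→Machine M4 924 ops/s) loses 749.
Quanta's own top instance is Machine M1 (1722 ops/s), but forcing Quanta→Machine M1 and reassigning the rest optimally gives only 4198 ops/s — worse by 717.

Quanta receives Machine M4.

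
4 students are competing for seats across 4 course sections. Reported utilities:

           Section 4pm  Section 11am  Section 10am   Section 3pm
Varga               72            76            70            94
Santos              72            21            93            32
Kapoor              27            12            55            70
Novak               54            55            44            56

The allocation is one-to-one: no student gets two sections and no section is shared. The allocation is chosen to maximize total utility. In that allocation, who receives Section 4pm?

Optimal: Varga→Section 11am (76 points), Santos→Section 10am (93 points), Kapoor→Section 3pm (70 points), Novak→Section 4pm (54 points) — total 76+93+70+54 = 293 points.
Max-entry greedy (repeatedly take the single best remaining cell) gives 269 points, worse by 24.
Next-best assignment: Varga→Section 4pm, Santos→Section 10am, Kapoor→Section 3pm, Novak→Section 11am = 290 points.
Novak's own top section is Section 3pm (56 points), but forcing Novak→Section 3pm and reassigning the rest optimally gives only 259 points — worse by 34.

Novak receives Section 4pm.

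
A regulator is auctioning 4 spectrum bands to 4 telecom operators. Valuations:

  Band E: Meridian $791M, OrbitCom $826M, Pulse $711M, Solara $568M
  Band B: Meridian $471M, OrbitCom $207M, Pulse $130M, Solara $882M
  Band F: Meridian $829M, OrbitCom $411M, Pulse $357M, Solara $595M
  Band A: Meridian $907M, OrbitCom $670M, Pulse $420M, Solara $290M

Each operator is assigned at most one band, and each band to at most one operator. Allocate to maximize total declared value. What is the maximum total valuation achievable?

Maximum total: $3092M

Optimal: Meridian→Band F ($829M), OrbitCom→Band A ($670M), Pulse→Band E ($711M), Solara→Band B ($882M) — total 829+670+711+882 = $3092M.
Column-greedy (each band in turn goes to its best remaining operator) gives $2957M, worse by 135.
Next-best assignment: Meridian→Band A, OrbitCom→Band E, Pulse→Band F, Solara→Band B = $2972M.
Swapping Solara↔OrbitCom (Solara→Band A $290M, OrbitCom→Band B $207M) loses 1055.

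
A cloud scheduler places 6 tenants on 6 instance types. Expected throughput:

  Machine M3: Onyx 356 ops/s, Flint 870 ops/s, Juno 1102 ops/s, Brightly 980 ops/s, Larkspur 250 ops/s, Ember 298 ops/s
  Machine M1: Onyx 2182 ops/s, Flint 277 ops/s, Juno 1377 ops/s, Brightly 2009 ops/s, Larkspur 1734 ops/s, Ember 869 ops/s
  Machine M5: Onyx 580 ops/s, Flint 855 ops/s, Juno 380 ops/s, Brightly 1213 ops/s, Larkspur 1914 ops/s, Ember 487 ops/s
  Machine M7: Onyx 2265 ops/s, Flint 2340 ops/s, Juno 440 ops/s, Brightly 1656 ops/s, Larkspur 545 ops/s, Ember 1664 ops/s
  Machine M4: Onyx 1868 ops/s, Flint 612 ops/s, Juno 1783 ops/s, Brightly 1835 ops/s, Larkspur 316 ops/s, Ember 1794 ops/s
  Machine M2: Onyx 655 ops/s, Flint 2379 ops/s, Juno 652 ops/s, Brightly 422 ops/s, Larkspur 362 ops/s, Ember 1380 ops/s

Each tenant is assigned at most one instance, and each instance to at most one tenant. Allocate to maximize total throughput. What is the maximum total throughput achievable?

Maximum total: 11463 ops/s

Treat this as an assignment problem: match each tenant to one instance.
Optimal: Onyx→Machine M7 (2265 ops/s), Flint→Machine M2 (2379 ops/s), Juno→Machine M3 (1102 ops/s), Brightly→Machine M1 (2009 ops/s), Larkspur→Machine M5 (1914 ops/s), Ember→Machine M4 (1794 ops/s) — total 2265+2379+1102+2009+1914+1794 = 11463 ops/s.
Checked against all permutations: 11463 ops/s is optimal.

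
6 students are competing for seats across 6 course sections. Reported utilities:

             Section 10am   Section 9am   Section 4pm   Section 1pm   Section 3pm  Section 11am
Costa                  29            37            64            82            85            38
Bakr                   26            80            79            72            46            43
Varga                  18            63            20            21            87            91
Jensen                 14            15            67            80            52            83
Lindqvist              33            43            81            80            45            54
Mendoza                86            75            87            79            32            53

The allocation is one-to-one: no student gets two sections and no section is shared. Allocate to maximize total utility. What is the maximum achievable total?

Maximum total: 503 points

Optimal: Costa→Section 3pm (85 points), Bakr→Section 9am (80 points), Varga→Section 11am (91 points), Jensen→Section 1pm (80 points), Lindqvist→Section 4pm (81 points), Mendoza→Section 10am (86 points) — total 85+80+91+80+81+86 = 503 points.
Max-entry greedy (repeatedly take the single best remaining cell) gives 456 points, worse by 47.
Next-best assignment: Costa→Section 1pm, Bakr→Section 9am, Varga→Section 3pm, Jensen→Section 11am, Lindqvist→Section 4pm, Mendoza→Section 10am = 499 points.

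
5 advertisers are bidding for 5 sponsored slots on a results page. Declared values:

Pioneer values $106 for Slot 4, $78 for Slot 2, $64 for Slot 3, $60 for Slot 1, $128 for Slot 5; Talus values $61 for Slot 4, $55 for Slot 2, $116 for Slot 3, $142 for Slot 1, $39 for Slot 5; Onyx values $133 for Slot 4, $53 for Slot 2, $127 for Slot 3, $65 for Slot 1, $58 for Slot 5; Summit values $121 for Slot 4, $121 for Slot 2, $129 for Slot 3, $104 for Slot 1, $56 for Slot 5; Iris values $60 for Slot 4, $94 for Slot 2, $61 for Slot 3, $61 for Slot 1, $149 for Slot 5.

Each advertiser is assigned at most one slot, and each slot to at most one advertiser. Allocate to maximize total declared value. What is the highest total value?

Maximum total: $645

Treat this as an assignment problem: match each advertiser to one slot.
Optimal: Pioneer→Slot 4 ($106), Talus→Slot 1 ($142), Onyx→Slot 3 ($127), Summit→Slot 2 ($121), Iris→Slot 5 ($149) — total 106+142+127+121+149 = $645.
Max-entry greedy (repeatedly take the single best remaining cell) gives $631, worse by 14.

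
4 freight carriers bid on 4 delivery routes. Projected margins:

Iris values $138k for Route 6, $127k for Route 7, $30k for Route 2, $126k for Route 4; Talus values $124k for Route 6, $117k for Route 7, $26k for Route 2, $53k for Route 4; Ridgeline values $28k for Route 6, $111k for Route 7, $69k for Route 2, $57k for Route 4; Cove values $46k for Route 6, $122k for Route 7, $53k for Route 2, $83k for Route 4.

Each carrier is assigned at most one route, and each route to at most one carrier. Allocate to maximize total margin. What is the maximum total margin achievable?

Max total: $441k

Optimal: Iris→Route 4 ($126k), Talus→Route 6 ($124k), Ridgeline→Route 2 ($69k), Cove→Route 7 ($122k) — total 126+124+69+122 = $441k.
Row-greedy (each carrier in turn takes its best remaining route) gives $407k, worse by 34.
Next-best assignment: Iris→Route 4, Talus→Route 6, Ridgeline→Route 7, Cove→Route 2 = $414k.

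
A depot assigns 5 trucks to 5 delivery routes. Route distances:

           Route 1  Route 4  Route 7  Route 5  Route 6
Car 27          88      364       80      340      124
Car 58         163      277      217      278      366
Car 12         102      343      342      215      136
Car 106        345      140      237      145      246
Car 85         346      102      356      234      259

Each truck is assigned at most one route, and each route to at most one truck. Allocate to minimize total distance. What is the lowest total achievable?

Minimum total: 626 km

Optimal: Car 27→Route 7 (80 km), Car 58→Route 1 (163 km), Car 12→Route 6 (136 km), Car 106→Route 5 (145 km), Car 85→Route 4 (102 km) — total 80+163+136+145+102 = 626 km.
Min-entry greedy (repeatedly take the single cheapest remaining cell) gives 795 km, worse by 169.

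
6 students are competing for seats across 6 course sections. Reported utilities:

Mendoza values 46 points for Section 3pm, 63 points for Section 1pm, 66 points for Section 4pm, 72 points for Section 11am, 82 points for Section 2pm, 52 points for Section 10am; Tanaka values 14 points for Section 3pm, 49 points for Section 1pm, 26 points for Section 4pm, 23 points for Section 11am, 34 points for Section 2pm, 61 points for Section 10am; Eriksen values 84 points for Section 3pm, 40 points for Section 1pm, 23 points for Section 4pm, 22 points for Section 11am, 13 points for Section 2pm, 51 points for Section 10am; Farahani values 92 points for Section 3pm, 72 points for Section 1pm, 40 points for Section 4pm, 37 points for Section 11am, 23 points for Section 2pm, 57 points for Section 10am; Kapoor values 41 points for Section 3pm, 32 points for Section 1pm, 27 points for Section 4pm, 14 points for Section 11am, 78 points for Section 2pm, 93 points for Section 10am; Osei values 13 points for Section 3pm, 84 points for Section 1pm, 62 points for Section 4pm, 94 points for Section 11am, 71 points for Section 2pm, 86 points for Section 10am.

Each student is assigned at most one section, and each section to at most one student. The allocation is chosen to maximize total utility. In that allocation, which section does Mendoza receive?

Optimal: Mendoza→Section 4pm (66 points), Tanaka→Section 10am (61 points), Eriksen→Section 3pm (84 points), Farahani→Section 1pm (72 points), Kapoor→Section 2pm (78 points), Osei→Section 11am (94 points) — total 66+61+84+72+78+94 = 455 points.
Row-greedy (each student in turn takes its best remaining section) gives 420 points, worse by 35.
No other one-to-one assignment exceeds 455 points.
Mendoza's own top section is Section 2pm (82 points), but forcing Mendoza→Section 2pm and reassigning the rest optimally gives only 451 points — worse by 4.

Mendoza receives Section 4pm.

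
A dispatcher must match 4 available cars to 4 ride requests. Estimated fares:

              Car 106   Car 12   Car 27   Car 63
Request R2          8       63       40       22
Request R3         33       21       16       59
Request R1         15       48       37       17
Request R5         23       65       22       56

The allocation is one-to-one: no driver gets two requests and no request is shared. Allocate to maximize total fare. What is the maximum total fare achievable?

Max total: $189

This is a one-to-one assignment (maximum-weight bipartite matching).
Optimal: Car 106→Request R3 ($33), Car 12→Request R2 ($63), Car 27→Request R1 ($37), Car 63→Request R5 ($56) — total 33+63+37+56 = $189.
Row-greedy (each driver in turn takes its best remaining request) gives $155, worse by 34.
Swapping Car 27↔Car 106 (Car 27→Request R3 $16, Car 106→Request R1 $15) loses 39.
Checked against all permutations: $189 is optimal.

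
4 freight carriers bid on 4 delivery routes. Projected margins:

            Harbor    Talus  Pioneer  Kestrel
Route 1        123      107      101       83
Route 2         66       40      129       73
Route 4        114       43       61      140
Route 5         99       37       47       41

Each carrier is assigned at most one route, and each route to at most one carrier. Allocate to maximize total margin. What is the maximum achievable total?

Maximum total: $475k

This is a one-to-one assignment (maximum-weight bipartite matching).
Optimal: Harbor→Route 5 ($99k), Talus→Route 1 ($107k), Pioneer→Route 2 ($129k), Kestrel→Route 4 ($140k) — total 99+107+129+140 = $475k.
Row-greedy (each carrier in turn takes its best remaining route) gives $336k, worse by 139.
No other one-to-one assignment exceeds $475k.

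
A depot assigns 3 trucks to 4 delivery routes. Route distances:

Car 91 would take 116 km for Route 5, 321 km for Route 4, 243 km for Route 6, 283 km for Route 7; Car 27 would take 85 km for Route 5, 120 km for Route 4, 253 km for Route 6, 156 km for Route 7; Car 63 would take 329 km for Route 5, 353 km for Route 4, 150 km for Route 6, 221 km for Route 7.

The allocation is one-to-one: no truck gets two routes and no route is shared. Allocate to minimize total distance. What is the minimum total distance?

Minimum total: 386 km

Optimal: Car 91→Route 5 (116 km), Car 27→Route 4 (120 km), Car 63→Route 6 (150 km) — total 116+120+150 = 386 km.
Next-best assignment: Car 91→Route 5, Car 27→Route 7, Car 63→Route 6 = 422 km.
Swapping Car 63↔Car 27 (Car 63→Route 4 353 km, Car 27→Route 6 253 km) adds 336.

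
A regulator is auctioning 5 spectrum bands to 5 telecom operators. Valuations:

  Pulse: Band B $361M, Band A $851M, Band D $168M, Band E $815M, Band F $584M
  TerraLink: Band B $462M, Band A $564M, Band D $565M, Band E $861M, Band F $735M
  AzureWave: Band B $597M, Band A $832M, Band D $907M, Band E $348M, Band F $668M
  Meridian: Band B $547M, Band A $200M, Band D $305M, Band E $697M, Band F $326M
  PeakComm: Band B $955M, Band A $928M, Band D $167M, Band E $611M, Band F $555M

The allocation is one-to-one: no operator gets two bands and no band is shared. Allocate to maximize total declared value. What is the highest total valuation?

Optimal: Pulse→Band A ($851M), TerraLink→Band F ($735M), AzureWave→Band D ($907M), Meridian→Band E ($697M), PeakComm→Band B ($955M) — total 851+735+907+697+955 = $4145M.
Max-entry greedy (repeatedly take the single best remaining cell) gives $3900M, worse by 245.
Checked against all permutations: $4145M is optimal.

Maximum total: $4145M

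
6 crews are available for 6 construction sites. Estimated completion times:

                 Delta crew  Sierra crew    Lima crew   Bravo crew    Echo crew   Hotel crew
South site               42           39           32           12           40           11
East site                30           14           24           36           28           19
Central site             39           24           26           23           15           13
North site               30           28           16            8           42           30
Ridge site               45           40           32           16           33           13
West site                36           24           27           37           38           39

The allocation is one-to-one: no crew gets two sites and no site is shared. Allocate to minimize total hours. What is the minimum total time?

Treat this as an assignment problem: match each crew to one site.
Optimal: Delta crew→West site (36 hours), Sierra crew→East site (14 hours), Lima crew→North site (16 hours), Bravo crew→South site (12 hours), Echo crew→Central site (15 hours), Hotel crew→Ridge site (13 hours) — total 36+14+16+12+15+13 = 106 hours.
Min-entry greedy (repeatedly take the single cheapest remaining cell) gives 120 hours, worse by 14.
Next-best assignment: Delta crew→West site, Sierra crew→East site, Lima crew→North site, Bravo crew→Ridge site, Echo crew→Central site, Hotel crew→South site = 108 hours.

Minimum total: 106 hours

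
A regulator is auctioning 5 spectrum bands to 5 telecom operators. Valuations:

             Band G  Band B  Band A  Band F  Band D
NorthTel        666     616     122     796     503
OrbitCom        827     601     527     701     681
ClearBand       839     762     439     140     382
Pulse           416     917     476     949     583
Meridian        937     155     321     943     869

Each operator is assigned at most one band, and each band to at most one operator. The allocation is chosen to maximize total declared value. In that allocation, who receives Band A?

Optimal: NorthTel→Band F ($796M), OrbitCom→Band A ($527M), ClearBand→Band G ($839M), Pulse→Band B ($917M), Meridian→Band D ($869M) — total 796+527+839+917+869 = $3948M.
Row-greedy (each operator in turn takes its best remaining band) gives $3289M, worse by 659.
Next-best assignment: NorthTel→Band F, OrbitCom→Band G, ClearBand→Band A, Pulse→Band B, Meridian→Band D = $3848M.
Swapping ClearBand↔Meridian (ClearBand→Band D $382M, Meridian→Band G $937M) loses 389.
OrbitCom's own top band is Band G ($827M), but forcing OrbitCom→Band G and reassigning the rest optimally gives only $3848M — worse by 100.

OrbitCom receives Band A.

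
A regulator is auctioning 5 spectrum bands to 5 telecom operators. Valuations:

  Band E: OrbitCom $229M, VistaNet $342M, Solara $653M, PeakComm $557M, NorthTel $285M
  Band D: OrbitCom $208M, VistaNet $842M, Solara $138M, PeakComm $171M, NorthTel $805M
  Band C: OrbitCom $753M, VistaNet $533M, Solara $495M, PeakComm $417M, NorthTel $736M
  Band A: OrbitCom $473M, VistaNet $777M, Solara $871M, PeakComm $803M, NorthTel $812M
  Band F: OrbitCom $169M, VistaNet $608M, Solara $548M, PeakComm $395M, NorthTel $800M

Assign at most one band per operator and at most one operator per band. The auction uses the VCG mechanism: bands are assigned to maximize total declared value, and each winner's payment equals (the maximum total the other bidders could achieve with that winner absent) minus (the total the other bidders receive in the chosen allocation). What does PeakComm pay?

Efficient allocation: OrbitCom→Band C ($753M), VistaNet→Band D ($842M), Solara→Band E ($653M), PeakComm→Band A ($803M), NorthTel→Band F ($800M); total welfare W = $3851M.
PeakComm receives Band A at value $803M, so the others get W − 803 = $3048M.
Without PeakComm: best allocation of the remaining 4 bidders over all 5 bands is OrbitCom→Band C ($753M), VistaNet→Band D ($842M), Solara→Band A ($871M), NorthTel→Band F ($800M), total $3266M.
VCG payment = (others' best without PeakComm) − (others' welfare with PeakComm) = 3266 − 3048 = $218M.

PeakComm pays $218M.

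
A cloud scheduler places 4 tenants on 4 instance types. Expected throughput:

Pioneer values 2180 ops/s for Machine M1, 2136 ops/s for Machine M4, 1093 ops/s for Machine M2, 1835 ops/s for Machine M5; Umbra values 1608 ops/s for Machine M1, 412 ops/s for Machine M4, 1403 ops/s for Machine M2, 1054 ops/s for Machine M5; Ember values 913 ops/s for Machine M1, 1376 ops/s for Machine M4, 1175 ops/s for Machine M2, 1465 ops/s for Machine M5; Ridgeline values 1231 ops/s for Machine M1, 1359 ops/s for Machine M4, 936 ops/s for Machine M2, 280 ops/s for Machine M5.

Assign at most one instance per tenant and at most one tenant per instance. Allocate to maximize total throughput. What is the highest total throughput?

Optimal: Pioneer→Machine M1 (2180 ops/s), Umbra→Machine M2 (1403 ops/s), Ember→Machine M5 (1465 ops/s), Ridgeline→Machine M4 (1359 ops/s) — total 2180+1403+1465+1359 = 6407 ops/s.
Column-greedy (each instance in turn goes to its best remaining tenant) gives 5239 ops/s, worse by 1168.
No other one-to-one assignment exceeds 6407 ops/s.

Max total: 6407 ops/s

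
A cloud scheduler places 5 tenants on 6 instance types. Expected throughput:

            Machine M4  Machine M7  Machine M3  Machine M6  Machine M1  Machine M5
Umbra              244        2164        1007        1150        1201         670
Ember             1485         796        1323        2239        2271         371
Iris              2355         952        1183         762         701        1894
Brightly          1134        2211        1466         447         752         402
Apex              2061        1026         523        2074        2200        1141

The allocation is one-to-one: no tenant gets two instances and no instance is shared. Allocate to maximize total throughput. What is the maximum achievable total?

Max total: 10424 ops/s

This is the linear assignment problem.
Optimal: Umbra→Machine M7 (2164 ops/s), Ember→Machine M6 (2239 ops/s), Iris→Machine M4 (2355 ops/s), Brightly→Machine M3 (1466 ops/s), Apex→Machine M1 (2200 ops/s) — total 2164+2239+2355+1466+2200 = 10424 ops/s.
Column-greedy (each instance in turn goes to its best remaining tenant) gives 9164 ops/s, worse by 1260.
Next-best assignment: Umbra→Machine M7, Ember→Machine M1, Iris→Machine M4, Brightly→Machine M3, Apex→Machine M6 = 10330 ops/s.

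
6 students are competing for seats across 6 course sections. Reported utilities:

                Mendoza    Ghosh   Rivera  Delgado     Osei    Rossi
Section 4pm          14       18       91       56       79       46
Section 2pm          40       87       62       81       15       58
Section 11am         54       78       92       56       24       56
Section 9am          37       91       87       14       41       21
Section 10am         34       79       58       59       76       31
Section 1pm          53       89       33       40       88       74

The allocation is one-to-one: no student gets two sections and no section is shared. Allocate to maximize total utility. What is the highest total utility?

This is a one-to-one assignment (maximum-weight bipartite matching).
Optimal: Mendoza→Section 11am (54 points), Ghosh→Section 9am (91 points), Rivera→Section 4pm (91 points), Delgado→Section 2pm (81 points), Osei→Section 10am (76 points), Rossi→Section 1pm (74 points) — total 54+91+91+81+76+74 = 467 points.
Column-greedy (each section in turn goes to its best remaining student) gives 383 points, worse by 84.
Swapping Rivera↔Ghosh (Rivera→Section 9am 87 points, Ghosh→Section 4pm 18 points) loses 77.
Every other assignment is strictly worse.

Max total: 467 points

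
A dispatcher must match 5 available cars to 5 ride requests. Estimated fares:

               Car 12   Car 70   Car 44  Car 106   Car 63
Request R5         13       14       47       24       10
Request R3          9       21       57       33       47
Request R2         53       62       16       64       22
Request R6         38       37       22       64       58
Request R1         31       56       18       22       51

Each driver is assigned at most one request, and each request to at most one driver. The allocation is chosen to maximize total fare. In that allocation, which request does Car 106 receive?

This is the linear assignment problem.
Optimal: Car 12→Request R2 ($53), Car 70→Request R1 ($56), Car 44→Request R5 ($47), Car 106→Request R6 ($64), Car 63→Request R3 ($47) — total 53+56+47+64+47 = $267.
Column-greedy (each request in turn goes to its best remaining driver) gives $252, worse by 15.
Checked against all permutations: $267 is optimal.
Car 106's own top request is Request R2 ($64), but forcing Car 106→Request R2 and reassigning the rest optimally gives only $252 — worse by 15.

Car 106 receives Request R6.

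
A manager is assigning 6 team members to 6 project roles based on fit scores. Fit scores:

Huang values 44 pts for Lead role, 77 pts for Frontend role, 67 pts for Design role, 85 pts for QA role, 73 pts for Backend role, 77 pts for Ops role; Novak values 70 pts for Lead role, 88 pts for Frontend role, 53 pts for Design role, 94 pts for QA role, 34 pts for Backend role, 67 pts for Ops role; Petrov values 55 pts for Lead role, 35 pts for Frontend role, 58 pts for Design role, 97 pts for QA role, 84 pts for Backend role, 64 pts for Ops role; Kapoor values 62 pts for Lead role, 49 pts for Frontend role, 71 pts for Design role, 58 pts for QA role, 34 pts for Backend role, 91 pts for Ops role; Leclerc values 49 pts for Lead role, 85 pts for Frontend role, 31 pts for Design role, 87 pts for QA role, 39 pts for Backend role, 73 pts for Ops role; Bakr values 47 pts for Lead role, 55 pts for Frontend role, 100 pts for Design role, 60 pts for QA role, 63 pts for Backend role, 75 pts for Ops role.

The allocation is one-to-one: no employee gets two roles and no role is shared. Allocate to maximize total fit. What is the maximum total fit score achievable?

This is a one-to-one assignment (maximum-weight bipartite matching).
Optimal: Huang→Backend role (73 pts), Novak→Lead role (70 pts), Petrov→QA role (97 pts), Kapoor→Ops role (91 pts), Leclerc→Frontend role (85 pts), Bakr→Design role (100 pts) — total 73+70+97+91+85+100 = 516 pts.
Row-greedy (each employee in turn takes its best remaining role) gives 497 pts, worse by 19.
Swapping Kapoor↔Novak (Kapoor→Lead role 62 pts, Novak→Ops role 67 pts) loses 32.

Maximum total: 516 pts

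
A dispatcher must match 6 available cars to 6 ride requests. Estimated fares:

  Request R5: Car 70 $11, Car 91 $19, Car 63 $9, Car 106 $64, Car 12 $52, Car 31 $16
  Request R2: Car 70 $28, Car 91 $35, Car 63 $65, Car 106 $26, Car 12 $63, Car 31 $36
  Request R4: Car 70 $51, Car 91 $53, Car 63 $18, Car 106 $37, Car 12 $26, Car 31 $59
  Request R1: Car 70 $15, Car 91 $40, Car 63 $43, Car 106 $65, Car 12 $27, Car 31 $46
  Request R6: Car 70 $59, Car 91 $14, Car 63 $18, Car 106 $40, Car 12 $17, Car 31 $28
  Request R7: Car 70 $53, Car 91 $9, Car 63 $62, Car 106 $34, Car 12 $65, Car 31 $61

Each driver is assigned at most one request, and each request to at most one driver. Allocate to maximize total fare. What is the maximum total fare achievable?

This is a one-to-one assignment (maximum-weight bipartite matching).
Optimal: Car 70→Request R6 ($59), Car 91→Request R4 ($53), Car 63→Request R2 ($65), Car 106→Request R1 ($65), Car 12→Request R5 ($52), Car 31→Request R7 ($61) — total 59+53+65+65+52+61 = $355.
Swapping Car 31↔Car 12 (Car 31→Request R5 $16, Car 12→Request R7 $65) loses 32.
Checked against all permutations: $355 is optimal.

Max total: $355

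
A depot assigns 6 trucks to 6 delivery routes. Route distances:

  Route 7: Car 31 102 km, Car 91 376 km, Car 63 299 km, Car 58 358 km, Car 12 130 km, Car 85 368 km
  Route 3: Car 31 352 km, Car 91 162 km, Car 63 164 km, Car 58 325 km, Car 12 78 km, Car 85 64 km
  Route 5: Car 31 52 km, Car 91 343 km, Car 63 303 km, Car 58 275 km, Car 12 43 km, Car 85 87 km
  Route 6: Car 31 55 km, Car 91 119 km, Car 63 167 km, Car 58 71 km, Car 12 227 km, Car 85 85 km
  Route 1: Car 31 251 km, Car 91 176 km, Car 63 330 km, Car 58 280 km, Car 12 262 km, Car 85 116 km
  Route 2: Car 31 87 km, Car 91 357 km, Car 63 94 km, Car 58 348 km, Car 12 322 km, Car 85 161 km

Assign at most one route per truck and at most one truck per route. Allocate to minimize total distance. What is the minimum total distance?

Treat this as an assignment problem: match each truck to one route.
Optimal: Car 31→Route 7 (102 km), Car 91→Route 1 (176 km), Car 63→Route 2 (94 km), Car 58→Route 6 (71 km), Car 12→Route 5 (43 km), Car 85→Route 3 (64 km) — total 102+176+94+71+43+64 = 550 km.
Min-entry greedy (repeatedly take the single cheapest remaining cell) gives 790 km, worse by 240.

Minimum total: 550 km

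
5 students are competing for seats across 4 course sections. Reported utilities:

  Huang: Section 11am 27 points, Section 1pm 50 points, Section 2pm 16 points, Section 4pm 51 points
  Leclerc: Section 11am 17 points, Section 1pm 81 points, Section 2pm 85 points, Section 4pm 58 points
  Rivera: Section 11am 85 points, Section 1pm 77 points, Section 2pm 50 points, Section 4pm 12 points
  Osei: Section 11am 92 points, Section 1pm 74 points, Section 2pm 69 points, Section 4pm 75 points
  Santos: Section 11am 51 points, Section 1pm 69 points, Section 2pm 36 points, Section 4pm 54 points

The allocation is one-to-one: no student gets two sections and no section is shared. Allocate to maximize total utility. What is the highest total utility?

Optimal: Rivera→Section 11am (85 points), Santos→Section 1pm (69 points), Leclerc→Section 2pm (85 points), Osei→Section 4pm (75 points) — total 85+69+85+75 = 314 points.
Max-entry greedy (repeatedly take the single best remaining cell) gives 308 points, worse by 6.
Swapping Santos↔Osei (Santos→Section 4pm 54 points, Osei→Section 1pm 74 points) loses 16.
Checked against all permutations: 314 points is optimal.

Maximum total: 314 points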